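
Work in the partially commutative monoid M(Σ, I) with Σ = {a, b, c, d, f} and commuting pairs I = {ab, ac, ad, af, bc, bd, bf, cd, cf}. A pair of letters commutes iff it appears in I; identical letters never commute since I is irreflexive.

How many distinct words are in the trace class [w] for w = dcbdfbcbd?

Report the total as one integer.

drop 0:d onto floor
drop 1:c onto floor
drop 2:b onto floor
drop 3:d onto {0:d}
drop 4:f onto {3:d}
drop 5:b onto {2:b}
drop 6:c onto {1:c}
drop 7:b onto {5:b}
drop 8:d onto {4:f}
ground layer = {0:d, 1:c, 2:b}
drop-orders for the pieces not yet dropped (sum over which currently-grounded one goes next):
  1 to go: {6} 1  {7} 1  {8} 1
  2 to go: {1,6} 1  {4,8} 1  {5,7} 1  {6,7} 2  {6,8} 2  {7,8} 2
  3 to go: {1,6,7} 3  {1,6,8} 3  {2,5,7} 1  {3,4,8} 1  {4,6,8} 3  {4,7,8} 3  {5,6,7} 3  {5,7,8} 3  {6,7,8} 6
  4 to go: {0,3,4,8} 1  {1,4,6,8} 6  {1,5,6,7} 6  {1,6,7,8} 12  {2,5,6,7} 4  {2,5,7,8} 4  {3,4,6,8} 4  {3,4,7,8} 4  {4,5,7,8} 6  {4,6,7,8} 12  {5,6,7,8} 12
  5 to go: {0,3,4,6,8} 5  {0,3,4,7,8} 5  {1,2,5,6,7} 10  {1,3,4,6,8} 10  {1,4,6,7,8} 30  {1,5,6,7,8} 30  {2,4,5,7,8} 10  {2,5,6,7,8} 20  {3,4,5,7,8} 10  {3,4,6,7,8} 20  {4,5,6,7,8} 30
  6 to go: {0,1,3,4,6,8} 15  {0,3,4,5,7,8} 15  {0,3,4,6,7,8} 30  {1,2,5,6,7,8} 60  {1,3,4,6,7,8} 60  {1,4,5,6,7,8} 90  {2,3,4,5,7,8} 20  {2,4,5,6,7,8} 60  {3,4,5,6,7,8} 60
  7 to go: {0,1,3,4,6,7,8} 105  {0,2,3,4,5,7,8} 35  {0,3,4,5,6,7,8} 105  {1,2,4,5,6,7,8} 210  {1,3,4,5,6,7,8} 210  {2,3,4,5,6,7,8} 140
  if 0:d drops first: 560 orders
  if 1:c drops first: 280 orders
  if 2:b drops first: 420 orders
heap linearizations: 1260

1260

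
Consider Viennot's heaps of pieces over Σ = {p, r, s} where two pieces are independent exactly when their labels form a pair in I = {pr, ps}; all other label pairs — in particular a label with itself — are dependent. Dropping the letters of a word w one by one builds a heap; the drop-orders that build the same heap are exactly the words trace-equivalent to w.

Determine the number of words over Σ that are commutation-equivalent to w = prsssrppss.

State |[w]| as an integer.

0(p) covers ∅
1(r) covers ∅
2(s) covers 1:r
3(s) covers 2:s
4(s) covers 3:s
5(r) covers 4:s
6(p) covers 0:p
7(p) covers 6:p
8(s) covers 5:r
9(s) covers 8:s
floor of heap: 0:p, 1:r
completions by unplaced set U, small U first (add the entries for U minus each lowest piece of U):
  |U|=1: {7}:1  {9}:1
  |U|=2: {6,7}:1  {7,9}:2  {8,9}:1
  |U|=3: {0,6,7}:1  {5,8,9}:1  {6,7,9}:3  {7,8,9}:3
  |U|=4: {0,6,7,9}:4  {4,5,8,9}:1  {5,7,8,9}:4  {6,7,8,9}:6
  |U|=5: {0,6,7,8,9}:10  {3,4,5,8,9}:1  {4,5,7,8,9}:5  {5,6,7,8,9}:10
  |U|=6: {0,5,6,7,8,9}:20  {2,3,4,5,8,9}:1  {3,4,5,7,8,9}:6  {4,5,6,7,8,9}:15
  |U|=7: {0,4,5,6,7,8,9}:35  {1,2,3,4,5,8,9}:1  {2,3,4,5,7,8,9}:7  {3,4,5,6,7,8,9}:21
  |U|=8: {0,3,4,5,6,7,8,9}:56  {1,2,3,4,5,7,8,9}:8  {2,3,4,5,6,7,8,9}:28
  start at 0(p): 36
  start at 1(r): 84
sum over floor = 120

120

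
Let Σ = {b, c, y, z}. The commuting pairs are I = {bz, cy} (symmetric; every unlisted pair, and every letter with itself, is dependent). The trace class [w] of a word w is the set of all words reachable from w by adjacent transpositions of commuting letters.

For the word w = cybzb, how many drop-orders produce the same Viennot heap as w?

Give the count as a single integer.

6

0(c) covers ∅
1(y) covers ∅
2(b) covers 0:c, 1:y
3(z) covers 0:c, 1:y
4(b) covers 2:b
floor of heap: 0:c, 1:y
completions by unplaced set U, small U first (add the entries for U minus each lowest piece of U):
  |U|=1: {3}:1  {4}:1
  |U|=2: {2,4}:1  {3,4}:2
  |U|=3: {2,3,4}:3
  start at 0(c): 3
  start at 1(y): 3
sum over floor = 6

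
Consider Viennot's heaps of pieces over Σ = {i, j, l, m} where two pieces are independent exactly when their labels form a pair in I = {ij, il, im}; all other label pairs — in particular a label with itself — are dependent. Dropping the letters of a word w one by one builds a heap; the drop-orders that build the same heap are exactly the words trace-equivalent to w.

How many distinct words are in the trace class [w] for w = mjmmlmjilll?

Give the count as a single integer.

0(m) covers ∅
1(j) covers 0:m
2(m) covers 1:j
3(m) covers 2:m
4(l) covers 3:m
5(m) covers 4:l
6(j) covers 5:m
7(i) covers ∅
8(l) covers 6:j
9(l) covers 8:l
10(l) covers 9:l
floor of heap: 0:m, 7:i
completions by unplaced set U, small U first (add the entries for U minus each lowest piece of U):
  |U|=1: {7}:1  {10}:1
  |U|=2: {7,10}:2  {9,10}:1
  |U|=3: {7,9,10}:3  {8,9,10}:1
  |U|=4: {6,8,9,10}:1  {7,8,9,10}:4
  |U|=5: {5,6,8,9,10}:1  {6,7,8,9,10}:5
  |U|=6: {4,5,6,8,9,10}:1  {5,6,7,8,9,10}:6
  |U|=7: {3,4,5,6,8,9,10}:1  {4,5,6,7,8,9,10}:7
  |U|=8: {2,3,4,5,6,8,9,10}:1  {3,4,5,6,7,8,9,10}:8
  |U|=9: {1,2,3,4,5,6,8,9,10}:1  {2,3,4,5,6,7,8,9,10}:9
  start at 0(m): 10
  start at 7(i): 1
sum over floor = 11

11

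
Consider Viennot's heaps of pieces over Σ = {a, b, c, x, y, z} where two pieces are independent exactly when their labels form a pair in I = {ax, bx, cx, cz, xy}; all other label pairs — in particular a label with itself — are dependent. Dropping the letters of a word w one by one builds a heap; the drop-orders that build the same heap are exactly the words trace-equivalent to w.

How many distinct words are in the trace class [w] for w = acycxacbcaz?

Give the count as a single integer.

#0=a has no predecessor
#1=c depends on [0:a]
#2=y depends on [1:c]
#3=c depends on [2:y]
#4=x has no predecessor
#5=a depends on [3:c]
#6=c depends on [5:a]
#7=b depends on [6:c]
#8=c depends on [7:b]
#9=a depends on [8:c]
#10=z depends on [4:x, 9:a]
sources: [0:a, 4:x]
N(rest) = Σ N(rest − s) over sources s of rest; N(one piece) = 1:
  size 1 → [10]=1
  size 2 → [4,10]=1  [9,10]=1
  size 3 → [4,9,10]=2  [8,9,10]=1
  size 4 → [4,8,9,10]=3  [7,8,9,10]=1
  size 5 → [4,7,8,9,10]=4  [6,7,8,9,10]=1
  size 6 → [4,6,7,8,9,10]=5  [5,6,7,8,9,10]=1
  size 7 → [3,5,6,7,8,9,10]=1  [4,5,6,7,8,9,10]=6
  size 8 → [2,3,5,6,7,8,9,10]=1  [3,4,5,6,7,8,9,10]=7
  size 9 → [1,2,3,5,6,7,8,9,10]=1  [2,3,4,5,6,7,8,9,10]=8
  first=0(a) contributes 9
  first=4(x) contributes 1
|[w]| = 10

10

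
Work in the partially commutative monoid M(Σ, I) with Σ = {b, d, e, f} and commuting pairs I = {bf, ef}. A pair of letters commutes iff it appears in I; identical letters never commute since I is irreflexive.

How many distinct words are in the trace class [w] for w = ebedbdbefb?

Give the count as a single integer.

drop 0:e onto floor
drop 1:b onto {0:e}
drop 2:e onto {1:b}
drop 3:d onto {2:e}
drop 4:b onto {3:d}
drop 5:d onto {4:b}
drop 6:b onto {5:d}
drop 7:e onto {6:b}
drop 8:f onto {5:d}
drop 9:b onto {7:e}
ground layer = {0:e}
drop-orders for the pieces not yet dropped (sum over which currently-grounded one goes next):
  1 to go: {8} 1  {9} 1
  2 to go: {7,9} 1  {8,9} 2
  3 to go: {6,7,9} 1  {7,8,9} 3
  4 to go: {6,7,8,9} 4
  5 to go: {5,6,7,8,9} 4
  6 to go: {4,5,6,7,8,9} 4
  7 to go: {3,4,5,6,7,8,9} 4
  8 to go: {2,3,4,5,6,7,8,9} 4
  if 0:e drops first: 4 orders

4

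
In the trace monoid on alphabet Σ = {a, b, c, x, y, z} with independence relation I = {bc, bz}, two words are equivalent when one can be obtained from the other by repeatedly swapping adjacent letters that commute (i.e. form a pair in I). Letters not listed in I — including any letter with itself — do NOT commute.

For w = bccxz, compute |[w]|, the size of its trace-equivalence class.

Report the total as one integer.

3

drop 0:b onto floor
drop 1:c onto floor
drop 2:c onto {1:c}
drop 3:x onto {0:b, 2:c}
drop 4:z onto {3:x}
ground layer = {0:b, 1:c}
drop-orders for the pieces not yet dropped (sum over which currently-grounded one goes next):
  1 to go: {4} 1
  2 to go: {3,4} 1
  3 to go: {0,3,4} 1  {2,3,4} 1
  if 0:b drops first: 1 orders
  if 1:c drops first: 2 orders
heap linearizations: 3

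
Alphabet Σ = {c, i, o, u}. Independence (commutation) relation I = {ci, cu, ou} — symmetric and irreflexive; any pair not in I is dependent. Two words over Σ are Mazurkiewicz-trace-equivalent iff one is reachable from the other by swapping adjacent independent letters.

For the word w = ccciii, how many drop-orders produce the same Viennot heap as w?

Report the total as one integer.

20

piece 0:c — minimal
piece 1:c rests on {0:c}
piece 2:c rests on {1:c}
piece 3:i — minimal
piece 4:i rests on {3:i}
piece 5:i rests on {4:i}
minimal pieces: {0:c, 3:i}
ways to finish when only these pieces remain (= sum over removing one remaining piece with nothing left below it):
  1 left: {2}→1  {5}→1
  2 left: {1,2}→1  {2,5}→2  {4,5}→1
  3 left: {0,1,2}→1  {1,2,5}→3  {2,4,5}→3  {3,4,5}→1
  4 left: {0,1,2,5}→4  {1,2,4,5}→6  {2,3,4,5}→4
  placing 0:c first → 10 extensions
  placing 3:i first → 10 extensions
total linear extensions = 20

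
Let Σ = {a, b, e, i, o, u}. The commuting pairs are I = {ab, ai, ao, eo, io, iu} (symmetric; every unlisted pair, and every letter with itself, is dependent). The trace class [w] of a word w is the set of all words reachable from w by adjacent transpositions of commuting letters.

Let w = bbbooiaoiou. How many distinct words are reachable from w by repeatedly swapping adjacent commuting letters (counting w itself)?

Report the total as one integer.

0(b) covers ∅
1(b) covers 0:b
2(b) covers 1:b
3(o) covers 2:b
4(o) covers 3:o
5(i) covers 2:b
6(a) covers ∅
7(o) covers 4:o
8(i) covers 5:i
9(o) covers 7:o
10(u) covers 6:a, 9:o
floor of heap: 0:b, 6:a
completions by unplaced set U, small U first (add the entries for U minus each lowest piece of U):
  |U|=1: {8}:1  {10}:1
  |U|=2: {5,8}:1  {6,10}:1  {8,10}:2  {9,10}:1
  |U|=3: {5,8,10}:3  {6,8,10}:3  {6,9,10}:2  {7,9,10}:1  {8,9,10}:3
  |U|=4: {4,7,9,10}:1  {5,6,8,10}:6  {5,8,9,10}:6  {6,7,9,10}:3  {6,8,9,10}:8  {7,8,9,10}:4
  |U|=5: {3,4,7,9,10}:1  {4,6,7,9,10}:4  {4,7,8,9,10}:5  {5,6,8,9,10}:20  {5,7,8,9,10}:10  {6,7,8,9,10}:15
  |U|=6: {3,4,6,7,9,10}:5  {3,4,7,8,9,10}:6  {4,5,7,8,9,10}:15  {4,6,7,8,9,10}:24  {5,6,7,8,9,10}:45
  |U|=7: {3,4,5,7,8,9,10}:21  {3,4,6,7,8,9,10}:35  {4,5,6,7,8,9,10}:84
  |U|=8: {2,3,4,5,7,8,9,10}:21  {3,4,5,6,7,8,9,10}:140
  |U|=9: {1,2,3,4,5,7,8,9,10}:21  {2,3,4,5,6,7,8,9,10}:161
  start at 0(b): 182
  start at 6(a): 21
sum over floor = 203

203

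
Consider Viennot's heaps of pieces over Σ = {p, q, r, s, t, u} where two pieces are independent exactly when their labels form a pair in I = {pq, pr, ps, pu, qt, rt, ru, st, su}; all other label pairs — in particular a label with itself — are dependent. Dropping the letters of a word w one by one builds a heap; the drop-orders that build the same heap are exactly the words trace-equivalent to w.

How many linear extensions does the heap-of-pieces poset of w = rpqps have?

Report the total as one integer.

10

#0=r has no predecessor
#1=p has no predecessor
#2=q depends on [0:r]
#3=p depends on [1:p]
#4=s depends on [2:q]
sources: [0:r, 1:p]
N(rest) = Σ N(rest − s) over sources s of rest; N(one piece) = 1:
  size 1 → [3]=1  [4]=1
  size 2 → [1,3]=1  [2,4]=1  [3,4]=2
  size 3 → [0,2,4]=1  [1,3,4]=3  [2,3,4]=3
  first=0(r) contributes 6
  first=1(p) contributes 4
|[w]| = 10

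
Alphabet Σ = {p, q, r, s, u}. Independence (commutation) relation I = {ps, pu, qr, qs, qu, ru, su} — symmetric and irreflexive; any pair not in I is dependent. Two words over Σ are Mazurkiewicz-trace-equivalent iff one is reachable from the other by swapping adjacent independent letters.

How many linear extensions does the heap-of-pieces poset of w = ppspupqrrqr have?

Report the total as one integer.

605

drop 0:p onto floor
drop 1:p onto {0:p}
drop 2:s onto floor
drop 3:p onto {1:p}
drop 4:u onto floor
drop 5:p onto {3:p}
drop 6:q onto {5:p}
drop 7:r onto {2:s, 5:p}
drop 8:r onto {7:r}
drop 9:q onto {6:q}
drop 10:r onto {8:r}
ground layer = {0:p, 2:s, 4:u}
drop-orders for the pieces not yet dropped (sum over which currently-grounded one goes next):
  1 to go: {4} 1  {9} 1  {10} 1
  2 to go: {4,9} 2  {4,10} 2  {6,9} 1  {8,10} 1  {9,10} 2
  3 to go: {4,6,9} 3  {4,8,10} 3  {4,9,10} 6  {6,9,10} 3  {7,8,10} 1  {8,9,10} 3
  4 to go: {2,7,8,10} 1  {4,6,9,10} 12  {4,7,8,10} 4  {4,8,9,10} 12  {6,8,9,10} 6  {7,8,9,10} 4
  5 to go: {2,4,7,8,10} 5  {2,7,8,9,10} 5  {4,6,8,9,10} 30  {4,7,8,9,10} 20  {6,7,8,9,10} 10
  6 to go: {2,4,7,8,9,10} 30  {2,6,7,8,9,10} 15  {4,6,7,8,9,10} 60  {5,6,7,8,9,10} 10
  7 to go: {2,4,6,7,8,9,10} 105  {2,5,6,7,8,9,10} 25  {3,5,6,7,8,9,10} 10  {4,5,6,7,8,9,10} 70
  8 to go: {1,3,5,6,7,8,9,10} 10  {2,3,5,6,7,8,9,10} 35  {2,4,5,6,7,8,9,10} 200  {3,4,5,6,7,8,9,10} 80
  9 to go: {0,1,3,5,6,7,8,9,10} 10  {1,2,3,5,6,7,8,9,10} 45  {1,3,4,5,6,7,8,9,10} 90  {2,3,4,5,6,7,8,9,10} 315
  if 0:p drops first: 450 orders
  if 2:s drops first: 100 orders
  if 4:u drops first: 55 orders
heap linearizations: 605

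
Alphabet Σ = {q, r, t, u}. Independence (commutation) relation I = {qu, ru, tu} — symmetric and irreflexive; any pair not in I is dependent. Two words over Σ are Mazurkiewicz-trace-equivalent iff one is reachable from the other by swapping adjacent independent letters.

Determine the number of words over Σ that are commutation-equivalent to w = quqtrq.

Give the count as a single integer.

6

drop 0:q onto floor
drop 1:u onto floor
drop 2:q onto {0:q}
drop 3:t onto {2:q}
drop 4:r onto {3:t}
drop 5:q onto {4:r}
ground layer = {0:q, 1:u}
drop-orders for the pieces not yet dropped (sum over which currently-grounded one goes next):
  1 to go: {1} 1  {5} 1
  2 to go: {1,5} 2  {4,5} 1
  3 to go: {1,4,5} 3  {3,4,5} 1
  4 to go: {1,3,4,5} 4  {2,3,4,5} 1
  if 0:q drops first: 5 orders
  if 1:u drops first: 1 orders
heap linearizations: 6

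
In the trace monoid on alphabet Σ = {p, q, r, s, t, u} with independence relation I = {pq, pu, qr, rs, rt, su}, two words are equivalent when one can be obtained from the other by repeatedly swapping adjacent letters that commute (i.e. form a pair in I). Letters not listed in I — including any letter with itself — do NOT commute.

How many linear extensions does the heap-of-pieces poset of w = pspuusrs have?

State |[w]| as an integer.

46

piece 0:p — minimal
piece 1:s rests on {0:p}
piece 2:p rests on {1:s}
piece 3:u — minimal
piece 4:u rests on {3:u}
piece 5:s rests on {2:p}
piece 6:r rests on {2:p, 4:u}
piece 7:s rests on {5:s}
minimal pieces: {0:p, 3:u}
ways to finish when only these pieces remain (= sum over removing one remaining piece with nothing left below it):
  1 left: {6}→1  {7}→1
  2 left: {4,6}→1  {5,7}→1  {6,7}→2
  3 left: {3,4,6}→1  {4,6,7}→3  {5,6,7}→3
  4 left: {2,5,6,7}→3  {3,4,6,7}→4  {4,5,6,7}→6
  5 left: {1,2,5,6,7}→3  {2,4,5,6,7}→9  {3,4,5,6,7}→10
  6 left: {0,1,2,5,6,7}→3  {1,2,4,5,6,7}→12  {2,3,4,5,6,7}→19
  placing 0:p first → 31 extensions
  placing 3:u first → 15 extensions
total linear extensions = 46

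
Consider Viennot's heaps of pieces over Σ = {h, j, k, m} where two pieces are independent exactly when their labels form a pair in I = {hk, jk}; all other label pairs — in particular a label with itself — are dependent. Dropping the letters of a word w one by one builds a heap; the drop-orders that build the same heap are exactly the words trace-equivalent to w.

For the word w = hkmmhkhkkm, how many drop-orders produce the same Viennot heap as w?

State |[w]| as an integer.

piece 0:h — minimal
piece 1:k — minimal
piece 2:m rests on {0:h, 1:k}
piece 3:m rests on {2:m}
piece 4:h rests on {3:m}
piece 5:k rests on {3:m}
piece 6:h rests on {4:h}
piece 7:k rests on {5:k}
piece 8:k rests on {7:k}
piece 9:m rests on {6:h, 8:k}
minimal pieces: {0:h, 1:k}
ways to finish when only these pieces remain (= sum over removing one remaining piece with nothing left below it):
  1 left: {9}→1
  2 left: {6,9}→1  {8,9}→1
  3 left: {4,6,9}→1  {6,8,9}→2  {7,8,9}→1
  4 left: {4,6,8,9}→3  {5,7,8,9}→1  {6,7,8,9}→3
  5 left: {4,6,7,8,9}→6  {5,6,7,8,9}→4
  6 left: {4,5,6,7,8,9}→10
  7 left: {3,4,5,6,7,8,9}→10
  8 left: {2,3,4,5,6,7,8,9}→10
  placing 0:h first → 10 extensions
  placing 1:k first → 10 extensions
total linear extensions = 20

20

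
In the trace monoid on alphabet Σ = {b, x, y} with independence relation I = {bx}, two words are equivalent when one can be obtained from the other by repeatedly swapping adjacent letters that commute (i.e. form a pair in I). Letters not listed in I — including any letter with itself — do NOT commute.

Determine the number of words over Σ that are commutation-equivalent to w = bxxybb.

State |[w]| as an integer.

0(b) covers ∅
1(x) covers ∅
2(x) covers 1:x
3(y) covers 0:b, 2:x
4(b) covers 3:y
5(b) covers 4:b
floor of heap: 0:b, 1:x
completions by unplaced set U, small U first (add the entries for U minus each lowest piece of U):
  |U|=1: {5}:1
  |U|=2: {4,5}:1
  |U|=3: {3,4,5}:1
  |U|=4: {0,3,4,5}:1  {2,3,4,5}:1
  start at 0(b): 1
  start at 1(x): 2
sum over floor = 3

3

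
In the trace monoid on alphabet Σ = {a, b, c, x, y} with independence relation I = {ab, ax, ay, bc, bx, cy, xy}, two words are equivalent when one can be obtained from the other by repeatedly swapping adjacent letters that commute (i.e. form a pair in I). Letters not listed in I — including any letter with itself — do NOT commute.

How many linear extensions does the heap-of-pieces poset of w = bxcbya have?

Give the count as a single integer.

20

#0=b has no predecessor
#1=x has no predecessor
#2=c depends on [1:x]
#3=b depends on [0:b]
#4=y depends on [3:b]
#5=a depends on [2:c]
sources: [0:b, 1:x]
N(rest) = Σ N(rest − s) over sources s of rest; N(one piece) = 1:
  size 1 → [4]=1  [5]=1
  size 2 → [2,5]=1  [3,4]=1  [4,5]=2
  size 3 → [0,3,4]=1  [1,2,5]=1  [2,4,5]=3  [3,4,5]=3
  size 4 → [0,3,4,5]=4  [1,2,4,5]=4  [2,3,4,5]=6
  first=0(b) contributes 10
  first=1(x) contributes 10
|[w]| = 20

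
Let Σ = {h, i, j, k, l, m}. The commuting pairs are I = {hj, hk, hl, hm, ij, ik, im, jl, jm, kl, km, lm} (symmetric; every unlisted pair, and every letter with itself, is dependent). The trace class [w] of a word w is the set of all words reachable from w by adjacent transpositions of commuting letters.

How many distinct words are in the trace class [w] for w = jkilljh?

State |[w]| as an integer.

105

0(j) covers ∅
1(k) covers 0:j
2(i) covers ∅
3(l) covers 2:i
4(l) covers 3:l
5(j) covers 1:k
6(h) covers 2:i
floor of heap: 0:j, 2:i
completions by unplaced set U, small U first (add the entries for U minus each lowest piece of U):
  |U|=1: {4}:1  {5}:1  {6}:1
  |U|=2: {1,5}:1  {3,4}:1  {4,5}:2  {4,6}:2  {5,6}:2
  |U|=3: {0,1,5}:1  {1,4,5}:3  {1,5,6}:3  {3,4,5}:3  {3,4,6}:3  {4,5,6}:6
  |U|=4: {0,1,4,5}:4  {0,1,5,6}:4  {1,3,4,5}:6  {1,4,5,6}:12  {2,3,4,6}:3  {3,4,5,6}:12
  |U|=5: {0,1,3,4,5}:10  {0,1,4,5,6}:20  {1,3,4,5,6}:30  {2,3,4,5,6}:15
  start at 0(j): 45
  start at 2(i): 60
sum over floor = 105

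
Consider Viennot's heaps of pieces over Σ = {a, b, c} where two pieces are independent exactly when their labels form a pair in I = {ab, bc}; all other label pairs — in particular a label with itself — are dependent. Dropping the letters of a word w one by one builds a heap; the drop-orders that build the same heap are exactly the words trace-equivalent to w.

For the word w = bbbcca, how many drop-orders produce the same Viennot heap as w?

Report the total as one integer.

20

piece 0:b — minimal
piece 1:b rests on {0:b}
piece 2:b rests on {1:b}
piece 3:c — minimal
piece 4:c rests on {3:c}
piece 5:a rests on {4:c}
minimal pieces: {0:b, 3:c}
ways to finish when only these pieces remain (= sum over removing one remaining piece with nothing left below it):
  1 left: {2}→1  {5}→1
  2 left: {1,2}→1  {2,5}→2  {4,5}→1
  3 left: {0,1,2}→1  {1,2,5}→3  {2,4,5}→3  {3,4,5}→1
  4 left: {0,1,2,5}→4  {1,2,4,5}→6  {2,3,4,5}→4
  placing 0:b first → 10 extensions
  placing 3:c first → 10 extensions
total linear extensions = 20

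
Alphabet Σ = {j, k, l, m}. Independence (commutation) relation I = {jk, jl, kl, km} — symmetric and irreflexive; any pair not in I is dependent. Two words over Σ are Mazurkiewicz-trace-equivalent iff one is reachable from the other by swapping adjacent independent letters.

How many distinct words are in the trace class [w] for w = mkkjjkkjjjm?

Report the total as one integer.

330

#0=m has no predecessor
#1=k has no predecessor
#2=k depends on [1:k]
#3=j depends on [0:m]
#4=j depends on [3:j]
#5=k depends on [2:k]
#6=k depends on [5:k]
#7=j depends on [4:j]
#8=j depends on [7:j]
#9=j depends on [8:j]
#10=m depends on [9:j]
sources: [0:m, 1:k]
N(rest) = Σ N(rest − s) over sources s of rest; N(one piece) = 1:
  size 1 → [6]=1  [10]=1
  size 2 → [5,6]=1  [6,10]=2  [9,10]=1
  size 3 → [2,5,6]=1  [5,6,10]=3  [6,9,10]=3  [8,9,10]=1
  size 4 → [1,2,5,6]=1  [2,5,6,10]=4  [5,6,9,10]=6  [6,8,9,10]=4  [7,8,9,10]=1
  size 5 → [1,2,5,6,10]=5  [2,5,6,9,10]=10  [4,7,8,9,10]=1  [5,6,8,9,10]=10  [6,7,8,9,10]=5
  size 6 → [1,2,5,6,9,10]=15  [2,5,6,8,9,10]=20  [3,4,7,8,9,10]=1  [4,6,7,8,9,10]=6  [5,6,7,8,9,10]=15
  size 7 → [0,3,4,7,8,9,10]=1  [1,2,5,6,8,9,10]=35  [2,5,6,7,8,9,10]=35  [3,4,6,7,8,9,10]=7  [4,5,6,7,8,9,10]=21
  size 8 → [0,3,4,6,7,8,9,10]=8  [1,2,5,6,7,8,9,10]=70  [2,4,5,6,7,8,9,10]=56  [3,4,5,6,7,8,9,10]=28
  size 9 → [0,3,4,5,6,7,8,9,10]=36  [1,2,4,5,6,7,8,9,10]=126  [2,3,4,5,6,7,8,9,10]=84
  first=0(m) contributes 210
  first=1(k) contributes 120
|[w]| = 330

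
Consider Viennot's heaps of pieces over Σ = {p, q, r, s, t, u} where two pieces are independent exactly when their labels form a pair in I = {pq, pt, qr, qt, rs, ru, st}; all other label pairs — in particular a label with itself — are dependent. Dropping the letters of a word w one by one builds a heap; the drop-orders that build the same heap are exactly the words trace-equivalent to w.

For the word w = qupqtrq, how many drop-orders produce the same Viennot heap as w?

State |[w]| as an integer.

20

piece 0:q — minimal
piece 1:u rests on {0:q}
piece 2:p rests on {1:u}
piece 3:q rests on {1:u}
piece 4:t rests on {1:u}
piece 5:r rests on {2:p, 4:t}
piece 6:q rests on {3:q}
minimal pieces: {0:q}
ways to finish when only these pieces remain (= sum over removing one remaining piece with nothing left below it):
  1 left: {5}→1  {6}→1
  2 left: {2,5}→1  {3,6}→1  {4,5}→1  {5,6}→2
  3 left: {2,4,5}→2  {2,5,6}→3  {3,5,6}→3  {4,5,6}→3
  4 left: {2,3,5,6}→6  {2,4,5,6}→8  {3,4,5,6}→6
  5 left: {2,3,4,5,6}→20
  placing 0:q first → 20 extensions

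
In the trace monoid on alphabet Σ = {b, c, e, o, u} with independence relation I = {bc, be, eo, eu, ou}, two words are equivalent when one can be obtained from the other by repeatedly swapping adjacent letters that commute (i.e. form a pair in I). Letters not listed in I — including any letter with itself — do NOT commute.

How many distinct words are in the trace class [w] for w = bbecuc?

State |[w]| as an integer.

6

piece 0:b — minimal
piece 1:b rests on {0:b}
piece 2:e — minimal
piece 3:c rests on {2:e}
piece 4:u rests on {1:b, 3:c}
piece 5:c rests on {4:u}
minimal pieces: {0:b, 2:e}
ways to finish when only these pieces remain (= sum over removing one remaining piece with nothing left below it):
  1 left: {5}→1
  2 left: {4,5}→1
  3 left: {1,4,5}→1  {3,4,5}→1
  4 left: {0,1,4,5}→1  {1,3,4,5}→2  {2,3,4,5}→1
  placing 0:b first → 3 extensions
  placing 2:e first → 3 extensions
total linear extensions = 6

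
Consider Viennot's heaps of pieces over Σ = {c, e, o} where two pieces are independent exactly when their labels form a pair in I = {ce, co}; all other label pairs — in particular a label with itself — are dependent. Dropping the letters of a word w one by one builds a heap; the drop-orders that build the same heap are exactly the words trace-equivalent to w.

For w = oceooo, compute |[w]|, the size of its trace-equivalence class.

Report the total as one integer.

0(o) covers ∅
1(c) covers ∅
2(e) covers 0:o
3(o) covers 2:e
4(o) covers 3:o
5(o) covers 4:o
floor of heap: 0:o, 1:c
completions by unplaced set U, small U first (add the entries for U minus each lowest piece of U):
  |U|=1: {1}:1  {5}:1
  |U|=2: {1,5}:2  {4,5}:1
  |U|=3: {1,4,5}:3  {3,4,5}:1
  |U|=4: {1,3,4,5}:4  {2,3,4,5}:1
  start at 0(o): 5
  start at 1(c): 1
sum over floor = 6

6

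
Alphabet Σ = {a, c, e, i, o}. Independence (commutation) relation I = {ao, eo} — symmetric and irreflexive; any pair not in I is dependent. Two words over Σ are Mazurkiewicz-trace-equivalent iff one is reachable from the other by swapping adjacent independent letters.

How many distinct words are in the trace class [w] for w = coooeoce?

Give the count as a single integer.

5

piece 0:c — minimal
piece 1:o rests on {0:c}
piece 2:o rests on {1:o}
piece 3:o rests on {2:o}
piece 4:e rests on {0:c}
piece 5:o rests on {3:o}
piece 6:c rests on {4:e, 5:o}
piece 7:e rests on {6:c}
minimal pieces: {0:c}
ways to finish when only these pieces remain (= sum over removing one remaining piece with nothing left below it):
  1 left: {7}→1
  2 left: {6,7}→1
  3 left: {4,6,7}→1  {5,6,7}→1
  4 left: {3,5,6,7}→1  {4,5,6,7}→2
  5 left: {2,3,5,6,7}→1  {3,4,5,6,7}→3
  6 left: {1,2,3,5,6,7}→1  {2,3,4,5,6,7}→4
  placing 0:c first → 5 extensions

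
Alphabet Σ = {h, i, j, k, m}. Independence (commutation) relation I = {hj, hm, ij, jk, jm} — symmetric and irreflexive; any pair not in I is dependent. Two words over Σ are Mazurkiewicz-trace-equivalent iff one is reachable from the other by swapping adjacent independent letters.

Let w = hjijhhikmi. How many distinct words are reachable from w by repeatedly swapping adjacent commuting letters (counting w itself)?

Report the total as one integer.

45

#0=h has no predecessor
#1=j has no predecessor
#2=i depends on [0:h]
#3=j depends on [1:j]
#4=h depends on [2:i]
#5=h depends on [4:h]
#6=i depends on [5:h]
#7=k depends on [6:i]
#8=m depends on [7:k]
#9=i depends on [8:m]
sources: [0:h, 1:j]
N(rest) = Σ N(rest − s) over sources s of rest; N(one piece) = 1:
  size 1 → [3]=1  [9]=1
  size 2 → [1,3]=1  [3,9]=2  [8,9]=1
  size 3 → [1,3,9]=3  [3,8,9]=3  [7,8,9]=1
  size 4 → [1,3,8,9]=6  [3,7,8,9]=4  [6,7,8,9]=1
  size 5 → [1,3,7,8,9]=10  [3,6,7,8,9]=5  [5,6,7,8,9]=1
  size 6 → [1,3,6,7,8,9]=15  [3,5,6,7,8,9]=6  [4,5,6,7,8,9]=1
  size 7 → [1,3,5,6,7,8,9]=21  [2,4,5,6,7,8,9]=1  [3,4,5,6,7,8,9]=7
  size 8 → [0,2,4,5,6,7,8,9]=1  [1,3,4,5,6,7,8,9]=28  [2,3,4,5,6,7,8,9]=8
  first=0(h) contributes 36
  first=1(j) contributes 9
|[w]| = 45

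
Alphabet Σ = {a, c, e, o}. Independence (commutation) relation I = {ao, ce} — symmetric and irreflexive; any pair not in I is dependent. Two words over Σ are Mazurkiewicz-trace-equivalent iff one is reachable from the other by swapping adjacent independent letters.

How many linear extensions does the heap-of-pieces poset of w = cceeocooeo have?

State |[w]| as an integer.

6

#0=c has no predecessor
#1=c depends on [0:c]
#2=e has no predecessor
#3=e depends on [2:e]
#4=o depends on [1:c, 3:e]
#5=c depends on [4:o]
#6=o depends on [5:c]
#7=o depends on [6:o]
#8=e depends on [7:o]
#9=o depends on [8:e]
sources: [0:c, 2:e]
N(rest) = Σ N(rest − s) over sources s of rest; N(one piece) = 1:
  size 1 → [9]=1
  size 2 → [8,9]=1
  size 3 → [7,8,9]=1
  size 4 → [6,7,8,9]=1
  size 5 → [5,6,7,8,9]=1
  size 6 → [4,5,6,7,8,9]=1
  size 7 → [1,4,5,6,7,8,9]=1  [3,4,5,6,7,8,9]=1
  size 8 → [0,1,4,5,6,7,8,9]=1  [1,3,4,5,6,7,8,9]=2  [2,3,4,5,6,7,8,9]=1
  first=0(c) contributes 3
  first=2(e) contributes 3
|[w]| = 6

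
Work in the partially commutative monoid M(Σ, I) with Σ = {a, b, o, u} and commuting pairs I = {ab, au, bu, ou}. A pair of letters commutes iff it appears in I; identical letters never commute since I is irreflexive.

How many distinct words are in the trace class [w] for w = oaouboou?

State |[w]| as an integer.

drop 0:o onto floor
drop 1:a onto {0:o}
drop 2:o onto {1:a}
drop 3:u onto floor
drop 4:b onto {2:o}
drop 5:o onto {4:b}
drop 6:o onto {5:o}
drop 7:u onto {3:u}
ground layer = {0:o, 3:u}
drop-orders for the pieces not yet dropped (sum over which currently-grounded one goes next):
  1 to go: {6} 1  {7} 1
  2 to go: {3,7} 1  {5,6} 1  {6,7} 2
  3 to go: {3,6,7} 3  {4,5,6} 1  {5,6,7} 3
  4 to go: {2,4,5,6} 1  {3,5,6,7} 6  {4,5,6,7} 4
  5 to go: {1,2,4,5,6} 1  {2,4,5,6,7} 5  {3,4,5,6,7} 10
  6 to go: {0,1,2,4,5,6} 1  {1,2,4,5,6,7} 6  {2,3,4,5,6,7} 15
  if 0:o drops first: 21 orders
  if 3:u drops first: 7 orders
heap linearizations: 28

28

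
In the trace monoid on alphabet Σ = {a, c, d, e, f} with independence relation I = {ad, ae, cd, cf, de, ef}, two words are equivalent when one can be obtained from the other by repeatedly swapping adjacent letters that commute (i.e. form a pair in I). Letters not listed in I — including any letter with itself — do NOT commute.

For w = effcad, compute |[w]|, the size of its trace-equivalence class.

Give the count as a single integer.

16

drop 0:e onto floor
drop 1:f onto floor
drop 2:f onto {1:f}
drop 3:c onto {0:e}
drop 4:a onto {2:f, 3:c}
drop 5:d onto {2:f}
ground layer = {0:e, 1:f}
drop-orders for the pieces not yet dropped (sum over which currently-grounded one goes next):
  1 to go: {4} 1  {5} 1
  2 to go: {3,4} 1  {4,5} 2
  3 to go: {0,3,4} 1  {2,4,5} 2  {3,4,5} 3
  4 to go: {0,3,4,5} 4  {1,2,4,5} 2  {2,3,4,5} 5
  if 0:e drops first: 7 orders
  if 1:f drops first: 9 orders
heap linearizations: 16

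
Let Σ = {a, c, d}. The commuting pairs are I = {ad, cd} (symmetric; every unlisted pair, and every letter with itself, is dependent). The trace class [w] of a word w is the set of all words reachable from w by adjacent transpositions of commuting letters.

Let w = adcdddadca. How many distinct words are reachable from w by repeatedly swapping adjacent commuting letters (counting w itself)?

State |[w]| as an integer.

0(a) covers ∅
1(d) covers ∅
2(c) covers 0:a
3(d) covers 1:d
4(d) covers 3:d
5(d) covers 4:d
6(a) covers 2:c
7(d) covers 5:d
8(c) covers 6:a
9(a) covers 8:c
floor of heap: 0:a, 1:d
completions by unplaced set U, small U first (add the entries for U minus each lowest piece of U):
  |U|=1: {7}:1  {9}:1
  |U|=2: {5,7}:1  {7,9}:2  {8,9}:1
  |U|=3: {4,5,7}:1  {5,7,9}:3  {6,8,9}:1  {7,8,9}:3
  |U|=4: {2,6,8,9}:1  {3,4,5,7}:1  {4,5,7,9}:4  {5,7,8,9}:6  {6,7,8,9}:4
  |U|=5: {0,2,6,8,9}:1  {1,3,4,5,7}:1  {2,6,7,8,9}:5  {3,4,5,7,9}:5  {4,5,7,8,9}:10  {5,6,7,8,9}:10
  |U|=6: {0,2,6,7,8,9}:6  {1,3,4,5,7,9}:6  {2,5,6,7,8,9}:15  {3,4,5,7,8,9}:15  {4,5,6,7,8,9}:20
  |U|=7: {0,2,5,6,7,8,9}:21  {1,3,4,5,7,8,9}:21  {2,4,5,6,7,8,9}:35  {3,4,5,6,7,8,9}:35
  |U|=8: {0,2,4,5,6,7,8,9}:56  {1,3,4,5,6,7,8,9}:56  {2,3,4,5,6,7,8,9}:70
  start at 0(a): 126
  start at 1(d): 126
sum over floor = 252

252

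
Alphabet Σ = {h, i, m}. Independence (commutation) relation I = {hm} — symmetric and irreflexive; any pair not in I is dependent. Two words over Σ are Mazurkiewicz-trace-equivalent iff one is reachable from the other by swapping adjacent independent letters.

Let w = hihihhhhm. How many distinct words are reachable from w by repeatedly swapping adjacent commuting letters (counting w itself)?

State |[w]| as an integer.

5

drop 0:h onto floor
drop 1:i onto {0:h}
drop 2:h onto {1:i}
drop 3:i onto {2:h}
drop 4:h onto {3:i}
drop 5:h onto {4:h}
drop 6:h onto {5:h}
drop 7:h onto {6:h}
drop 8:m onto {3:i}
ground layer = {0:h}
drop-orders for the pieces not yet dropped (sum over which currently-grounded one goes next):
  1 to go: {7} 1  {8} 1
  2 to go: {6,7} 1  {7,8} 2
  3 to go: {5,6,7} 1  {6,7,8} 3
  4 to go: {4,5,6,7} 1  {5,6,7,8} 4
  5 to go: {4,5,6,7,8} 5
  6 to go: {3,4,5,6,7,8} 5
  7 to go: {2,3,4,5,6,7,8} 5
  if 0:h drops first: 5 orders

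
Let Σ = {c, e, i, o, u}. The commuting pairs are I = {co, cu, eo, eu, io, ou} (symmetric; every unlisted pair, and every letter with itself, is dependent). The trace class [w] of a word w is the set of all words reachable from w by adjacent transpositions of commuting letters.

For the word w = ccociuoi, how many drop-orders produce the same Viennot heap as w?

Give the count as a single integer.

28

piece 0:c — minimal
piece 1:c rests on {0:c}
piece 2:o — minimal
piece 3:c rests on {1:c}
piece 4:i rests on {3:c}
piece 5:u rests on {4:i}
piece 6:o rests on {2:o}
piece 7:i rests on {5:u}
minimal pieces: {0:c, 2:o}
ways to finish when only these pieces remain (= sum over removing one remaining piece with nothing left below it):
  1 left: {6}→1  {7}→1
  2 left: {2,6}→1  {5,7}→1  {6,7}→2
  3 left: {2,6,7}→3  {4,5,7}→1  {5,6,7}→3
  4 left: {2,5,6,7}→6  {3,4,5,7}→1  {4,5,6,7}→4
  5 left: {1,3,4,5,7}→1  {2,4,5,6,7}→10  {3,4,5,6,7}→5
  6 left: {0,1,3,4,5,7}→1  {1,3,4,5,6,7}→6  {2,3,4,5,6,7}→15
  placing 0:c first → 21 extensions
  placing 2:o first → 7 extensions
total linear extensions = 28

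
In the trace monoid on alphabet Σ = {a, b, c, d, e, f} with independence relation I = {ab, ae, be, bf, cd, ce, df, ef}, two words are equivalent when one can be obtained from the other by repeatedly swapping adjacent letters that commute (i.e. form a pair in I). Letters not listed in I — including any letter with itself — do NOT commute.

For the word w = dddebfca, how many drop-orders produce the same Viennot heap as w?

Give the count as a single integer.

#0=d has no predecessor
#1=d depends on [0:d]
#2=d depends on [1:d]
#3=e depends on [2:d]
#4=b depends on [2:d]
#5=f has no predecessor
#6=c depends on [4:b, 5:f]
#7=a depends on [6:c]
sources: [0:d, 5:f]
N(rest) = Σ N(rest − s) over sources s of rest; N(one piece) = 1:
  size 1 → [3]=1  [7]=1
  size 2 → [3,7]=2  [6,7]=1
  size 3 → [3,6,7]=3  [4,6,7]=1  [5,6,7]=1
  size 4 → [3,4,6,7]=4  [3,5,6,7]=4  [4,5,6,7]=2
  size 5 → [2,3,4,6,7]=4  [3,4,5,6,7]=10
  size 6 → [1,2,3,4,6,7]=4  [2,3,4,5,6,7]=14
  first=0(d) contributes 18
  first=5(f) contributes 4
|[w]| = 22

22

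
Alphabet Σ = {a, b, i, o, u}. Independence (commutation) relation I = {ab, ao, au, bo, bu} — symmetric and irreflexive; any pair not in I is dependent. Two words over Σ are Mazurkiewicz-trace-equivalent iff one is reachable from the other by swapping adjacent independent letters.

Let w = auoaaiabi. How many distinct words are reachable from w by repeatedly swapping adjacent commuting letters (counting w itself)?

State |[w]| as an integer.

20

#0=a has no predecessor
#1=u has no predecessor
#2=o depends on [1:u]
#3=a depends on [0:a]
#4=a depends on [3:a]
#5=i depends on [2:o, 4:a]
#6=a depends on [5:i]
#7=b depends on [5:i]
#8=i depends on [6:a, 7:b]
sources: [0:a, 1:u]
N(rest) = Σ N(rest − s) over sources s of rest; N(one piece) = 1:
  size 1 → [8]=1
  size 2 → [6,8]=1  [7,8]=1
  size 3 → [6,7,8]=2
  size 4 → [5,6,7,8]=2
  size 5 → [2,5,6,7,8]=2  [4,5,6,7,8]=2
  size 6 → [1,2,5,6,7,8]=2  [2,4,5,6,7,8]=4  [3,4,5,6,7,8]=2
  size 7 → [0,3,4,5,6,7,8]=2  [1,2,4,5,6,7,8]=6  [2,3,4,5,6,7,8]=6
  first=0(a) contributes 12
  first=1(u) contributes 8
|[w]| = 20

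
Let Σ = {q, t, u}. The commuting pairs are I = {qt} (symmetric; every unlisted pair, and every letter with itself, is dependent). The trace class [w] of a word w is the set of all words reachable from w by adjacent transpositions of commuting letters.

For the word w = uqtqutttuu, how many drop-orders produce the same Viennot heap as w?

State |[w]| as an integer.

piece 0:u — minimal
piece 1:q rests on {0:u}
piece 2:t rests on {0:u}
piece 3:q rests on {1:q}
piece 4:u rests on {2:t, 3:q}
piece 5:t rests on {4:u}
piece 6:t rests on {5:t}
piece 7:t rests on {6:t}
piece 8:u rests on {7:t}
piece 9:u rests on {8:u}
minimal pieces: {0:u}
ways to finish when only these pieces remain (= sum over removing one remaining piece with nothing left below it):
  1 left: {9}→1
  2 left: {8,9}→1
  3 left: {7,8,9}→1
  4 left: {6,7,8,9}→1
  5 left: {5,6,7,8,9}→1
  6 left: {4,5,6,7,8,9}→1
  7 left: {2,4,5,6,7,8,9}→1  {3,4,5,6,7,8,9}→1
  8 left: {1,3,4,5,6,7,8,9}→1  {2,3,4,5,6,7,8,9}→2
  placing 0:u first → 3 extensions

3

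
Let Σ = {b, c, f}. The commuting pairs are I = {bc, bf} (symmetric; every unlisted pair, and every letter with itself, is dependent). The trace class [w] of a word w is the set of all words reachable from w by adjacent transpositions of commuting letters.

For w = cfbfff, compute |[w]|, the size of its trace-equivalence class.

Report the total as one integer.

piece 0:c — minimal
piece 1:f rests on {0:c}
piece 2:b — minimal
piece 3:f rests on {1:f}
piece 4:f rests on {3:f}
piece 5:f rests on {4:f}
minimal pieces: {0:c, 2:b}
ways to finish when only these pieces remain (= sum over removing one remaining piece with nothing left below it):
  1 left: {2}→1  {5}→1
  2 left: {2,5}→2  {4,5}→1
  3 left: {2,4,5}→3  {3,4,5}→1
  4 left: {1,3,4,5}→1  {2,3,4,5}→4
  placing 0:c first → 5 extensions
  placing 2:b first → 1 extensions
total linear extensions = 6

6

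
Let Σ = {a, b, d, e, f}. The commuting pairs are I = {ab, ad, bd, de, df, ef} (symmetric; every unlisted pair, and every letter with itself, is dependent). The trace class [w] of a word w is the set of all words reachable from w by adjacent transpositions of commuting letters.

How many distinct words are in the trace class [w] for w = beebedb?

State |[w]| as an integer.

piece 0:b — minimal
piece 1:e rests on {0:b}
piece 2:e rests on {1:e}
piece 3:b rests on {2:e}
piece 4:e rests on {3:b}
piece 5:d — minimal
piece 6:b rests on {4:e}
minimal pieces: {0:b, 5:d}
ways to finish when only these pieces remain (= sum over removing one remaining piece with nothing left below it):
  1 left: {5}→1  {6}→1
  2 left: {4,6}→1  {5,6}→2
  3 left: {3,4,6}→1  {4,5,6}→3
  4 left: {2,3,4,6}→1  {3,4,5,6}→4
  5 left: {1,2,3,4,6}→1  {2,3,4,5,6}→5
  placing 0:b first → 6 extensions
  placing 5:d first → 1 extensions
total linear extensions = 7

7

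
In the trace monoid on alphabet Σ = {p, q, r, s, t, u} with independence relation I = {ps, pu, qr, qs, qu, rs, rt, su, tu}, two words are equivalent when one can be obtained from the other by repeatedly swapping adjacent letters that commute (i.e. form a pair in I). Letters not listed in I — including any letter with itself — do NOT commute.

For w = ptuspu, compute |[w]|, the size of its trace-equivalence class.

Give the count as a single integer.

30

#0=p has no predecessor
#1=t depends on [0:p]
#2=u has no predecessor
#3=s depends on [1:t]
#4=p depends on [1:t]
#5=u depends on [2:u]
sources: [0:p, 2:u]
N(rest) = Σ N(rest − s) over sources s of rest; N(one piece) = 1:
  size 1 → [3]=1  [4]=1  [5]=1
  size 2 → [2,5]=1  [3,4]=2  [3,5]=2  [4,5]=2
  size 3 → [1,3,4]=2  [2,3,5]=3  [2,4,5]=3  [3,4,5]=6
  size 4 → [0,1,3,4]=2  [1,3,4,5]=8  [2,3,4,5]=12
  first=0(p) contributes 20
  first=2(u) contributes 10
|[w]| = 30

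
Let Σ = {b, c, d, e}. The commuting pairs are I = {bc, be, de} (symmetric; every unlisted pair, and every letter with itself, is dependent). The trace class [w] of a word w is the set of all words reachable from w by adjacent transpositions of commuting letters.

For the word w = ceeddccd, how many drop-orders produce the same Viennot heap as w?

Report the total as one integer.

0(c) covers ∅
1(e) covers 0:c
2(e) covers 1:e
3(d) covers 0:c
4(d) covers 3:d
5(c) covers 2:e, 4:d
6(c) covers 5:c
7(d) covers 6:c
floor of heap: 0:c
completions by unplaced set U, small U first (add the entries for U minus each lowest piece of U):
  |U|=1: {7}:1
  |U|=2: {6,7}:1
  |U|=3: {5,6,7}:1
  |U|=4: {2,5,6,7}:1  {4,5,6,7}:1
  |U|=5: {1,2,5,6,7}:1  {2,4,5,6,7}:2  {3,4,5,6,7}:1
  |U|=6: {1,2,4,5,6,7}:3  {2,3,4,5,6,7}:3
  start at 0(c): 6

6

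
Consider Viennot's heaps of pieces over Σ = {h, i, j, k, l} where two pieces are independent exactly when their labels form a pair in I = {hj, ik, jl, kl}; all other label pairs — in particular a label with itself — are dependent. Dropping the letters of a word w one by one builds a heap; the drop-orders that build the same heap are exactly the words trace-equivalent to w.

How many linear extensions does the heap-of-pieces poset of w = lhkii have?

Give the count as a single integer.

#0=l has no predecessor
#1=h depends on [0:l]
#2=k depends on [1:h]
#3=i depends on [1:h]
#4=i depends on [3:i]
sources: [0:l]
N(rest) = Σ N(rest − s) over sources s of rest; N(one piece) = 1:
  size 1 → [2]=1  [4]=1
  size 2 → [2,4]=2  [3,4]=1
  size 3 → [2,3,4]=3
  first=0(l) contributes 3

3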